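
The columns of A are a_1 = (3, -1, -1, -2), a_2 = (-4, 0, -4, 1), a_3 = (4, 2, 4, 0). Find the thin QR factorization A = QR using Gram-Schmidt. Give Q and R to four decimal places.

q_1 = a_1/‖a_1‖ = (3, -1, -1, -2)/3.8730 = (0.7746, -0.2582, -0.2582, -0.5164).
r_{12} = q_1·a_2 = -2.5820.
u_2 = a_2 + 2.5820·q_1 = (-2.0000, -0.6667, -4.6667, -0.3333).
‖u_2‖ = 5.1316, so q_2 = (-0.3897, -0.1299, -0.9094, -0.0650).
r_{13} = q_1·a_3 = 1.5492; r_{23} = q_2·a_3 = -5.4564.
u_3 = a_3 − 1.5492·q_1 + 5.4564·q_2 = (0.6734, 1.6911, -0.5620, 0.4456).
‖u_3‖ = 1.9565, so q_3 = (0.3442, 0.8644, -0.2873, 0.2277).

Q = [[0.7746, -0.3897, 0.3442], [-0.2582, -0.1299, 0.8644], [-0.2582, -0.9094, -0.2873], [-0.5164, -0.0650, 0.2277]], R = [[3.8730, -2.5820, 1.5492], [0.0000, 5.1316, -5.4564], [0.0000, 0.0000, 1.9565]]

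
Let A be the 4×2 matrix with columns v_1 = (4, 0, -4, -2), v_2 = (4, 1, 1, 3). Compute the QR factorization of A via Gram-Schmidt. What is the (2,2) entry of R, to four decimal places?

v_1 = (4, 0, -4, -2); ‖v_1‖ = 6.0000, so e_1 = (0.6667, 0.0000, -0.6667, -0.3333).
e_1·v_2 = 0.6667·4 + 0.0000·1 + (-0.6667)·1 + (-0.3333)·3 = 1.0000.
u_2 = v_2 − 1.0000·e_1 = (3.3333, 1.0000, 1.6667, 3.3333).
r_{22} = ‖u_2‖ = 5.0990.

r_{22} = 5.0990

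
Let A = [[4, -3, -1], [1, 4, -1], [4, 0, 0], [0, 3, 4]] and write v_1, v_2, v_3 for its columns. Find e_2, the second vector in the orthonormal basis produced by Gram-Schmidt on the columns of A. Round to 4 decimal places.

v_1 = (4, 1, 4, 0); ‖v_1‖ = 5.7446, so e_1 = (0.6963, 0.1741, 0.6963, 0.0000).
e_1·v_2 = 0.6963·(-3) + 0.1741·4 + 0.6963·0 + 0.0000·3 = -1.3926.
u_2 = v_2 + 1.3926·e_1 = (-2.0303, 4.2424, 0.9697, 3.0000).
‖u_2‖ = 5.6622, so e_2 = (-0.3586, 0.7493, 0.1713, 0.5298).

e_2 = (-0.3586, 0.7493, 0.1713, 0.5298)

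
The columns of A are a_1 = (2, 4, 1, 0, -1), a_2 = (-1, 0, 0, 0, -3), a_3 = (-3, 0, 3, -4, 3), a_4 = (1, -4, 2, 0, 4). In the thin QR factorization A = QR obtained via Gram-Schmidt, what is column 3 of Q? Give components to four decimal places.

q_3 = (-0.4995, 0.1599, 0.5262, -0.6483, 0.1665)

a_1 = (2, 4, 1, 0, -1); ‖a_1‖ = 4.6904, so q_1 = (0.4264, 0.8528, 0.2132, 0.0000, -0.2132).
q_1·a_2 = 0.4264·(-1) + 0.8528·0 + 0.2132·0 + 0.0000·0 + (-0.2132)·(-3) = 0.2132.
u_2 = a_2 − 0.2132·q_1 = (-1.0909, -0.1818, -0.0455, 0.0000, -2.9545).
‖u_2‖ = 3.1551, so q_2 = (-0.3458, -0.0576, -0.0144, 0.0000, -0.9364).
q_1·a_3 = 0.4264·(-3) + 0.8528·0 + 0.2132·3 + 0.0000·(-4) + (-0.2132)·3 = -1.2792; q_2·a_3 = (-0.3458)·(-3) + (-0.0576)·0 + (-0.0144)·3 + 0.0000·(-4) + (-0.9364)·3 = -1.8153.
u_3 = a_3 + 1.2792·q_1 + 1.8153·q_2 = (-3.0822, 0.9863, 3.2466, -4.0000, 1.0274).
‖u_3‖ = 6.1700, so q_3 = (-0.4995, 0.1599, 0.5262, -0.6483, 0.1665).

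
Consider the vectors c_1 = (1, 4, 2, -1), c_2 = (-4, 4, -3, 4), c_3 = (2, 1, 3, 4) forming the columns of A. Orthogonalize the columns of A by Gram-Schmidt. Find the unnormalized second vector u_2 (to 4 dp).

u_2 = (-4.0909, 3.6364, -3.1818, 4.0909)

c_1 = (1, 4, 2, -1); ‖c_1‖ = 4.6904, so q_1 = (0.2132, 0.8528, 0.4264, -0.2132).
q_1·c_2 = 0.2132·(-4) + 0.8528·4 + 0.4264·(-3) + (-0.2132)·4 = 0.4264.
u_2 = c_2 − 0.4264·q_1 = (-4.0909, 3.6364, -3.1818, 4.0909).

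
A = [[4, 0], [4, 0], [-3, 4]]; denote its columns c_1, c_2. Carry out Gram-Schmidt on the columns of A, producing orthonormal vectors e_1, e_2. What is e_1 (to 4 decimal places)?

c_1 = (4, 4, -3); ‖c_1‖ = 6.4031, so e_1 = (0.6247, 0.6247, -0.4685).

e_1 = (0.6247, 0.6247, -0.4685)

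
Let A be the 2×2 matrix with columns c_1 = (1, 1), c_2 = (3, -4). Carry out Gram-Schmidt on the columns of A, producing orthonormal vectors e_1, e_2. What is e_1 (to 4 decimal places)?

c_1 = (1, 1); ‖c_1‖ = 1.4142, so e_1 = (0.7071, 0.7071).

e_1 = (0.7071, 0.7071)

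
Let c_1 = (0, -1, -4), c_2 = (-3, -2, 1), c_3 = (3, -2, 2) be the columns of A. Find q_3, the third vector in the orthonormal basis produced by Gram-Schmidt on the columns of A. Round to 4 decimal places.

q_3 = (0.5883, -0.7845, 0.1961)

q_1 = c_1/‖c_1‖ = (0, -1, -4)/4.1231 = (0.0000, -0.2425, -0.9701).
r_{12} = q_1·c_2 = -0.4851.
u_2 = c_2 + 0.4851·q_1 = (-3.0000, -2.1176, 0.5294).
‖u_2‖ = 3.7101, so q_2 = (-0.8086, -0.5708, 0.1427).
r_{13} = q_1·c_3 = -1.4552; r_{23} = q_2·c_3 = -0.9989.
u_3 = c_3 + 1.4552·q_1 + 0.9989·q_2 = (2.1923, -2.9231, 0.7308).
‖u_3‖ = 3.7262, so q_3 = (0.5883, -0.7845, 0.1961).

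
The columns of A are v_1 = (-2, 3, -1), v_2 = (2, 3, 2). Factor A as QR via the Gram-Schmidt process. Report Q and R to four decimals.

v_1 = (-2, 3, -1); ‖v_1‖ = 3.7417, so e_1 = (-0.5345, 0.8018, -0.2673).
e_1·v_2 = (-0.5345)·2 + 0.8018·3 + (-0.2673)·2 = 0.8018.
u_2 = v_2 − 0.8018·e_1 = (2.4286, 2.3571, 2.2143).
‖u_2‖ = 4.0444, so e_2 = (0.6005, 0.5828, 0.5475).

Q = [[-0.5345, 0.6005], [0.8018, 0.5828], [-0.2673, 0.5475]], R = [[3.7417, 0.8018], [0.0000, 4.0444]]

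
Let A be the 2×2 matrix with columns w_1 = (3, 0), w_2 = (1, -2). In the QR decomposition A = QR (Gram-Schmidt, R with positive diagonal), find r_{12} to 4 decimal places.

r_{12} = 1.0000

w_1 = (3, 0); ‖w_1‖ = 3.0000, so e_1 = (1.0000, 0.0000).
r_{12} = e_1·w_2 = 1.0000.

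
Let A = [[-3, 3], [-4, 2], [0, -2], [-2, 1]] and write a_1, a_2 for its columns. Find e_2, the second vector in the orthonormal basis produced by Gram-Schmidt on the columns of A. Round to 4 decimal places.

a_1 = (-3, -4, 0, -2); ‖a_1‖ = 5.3852, so e_1 = (-0.5571, -0.7428, 0.0000, -0.3714).
e_1·a_2 = (-0.5571)·3 + (-0.7428)·2 + 0.0000·(-2) + (-0.3714)·1 = -3.5282.
u_2 = a_2 + 3.5282·e_1 = (1.0345, -0.6207, -2.0000, -0.3103).
‖u_2‖ = 2.3562, so e_2 = (0.4390, -0.2634, -0.8488, -0.1317).

e_2 = (0.4390, -0.2634, -0.8488, -0.1317)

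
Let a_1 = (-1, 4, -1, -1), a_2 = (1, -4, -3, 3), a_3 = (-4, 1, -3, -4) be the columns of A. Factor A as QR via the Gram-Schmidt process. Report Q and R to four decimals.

q_1 = a_1/‖a_1‖ = (-1, 4, -1, -1)/4.3589 = (-0.2294, 0.9177, -0.2294, -0.2294).
r_{12} = q_1·a_2 = -3.9001.
u_2 = a_2 + 3.9001·q_1 = (0.1053, -0.4211, -3.8947, 2.1053).
‖u_2‖ = 4.4485, so q_2 = (0.0237, -0.0946, -0.8755, 0.4732).
r_{13} = q_1·a_3 = 3.4412; r_{23} = q_2·a_3 = 0.5442.
u_3 = a_3 − 3.4412·q_1 − 0.5442·q_2 = (-3.2234, -2.1064, -1.7340, -3.4681).
‖u_3‖ = 5.4646, so q_3 = (-0.5899, -0.3855, -0.3173, -0.6346).

Q = [[-0.2294, 0.0237, -0.5899], [0.9177, -0.0946, -0.3855], [-0.2294, -0.8755, -0.3173], [-0.2294, 0.4732, -0.6346]], R = [[4.3589, -3.9001, 3.4412], [0.0000, 4.4485, 0.5442], [0.0000, 0.0000, 5.4646]]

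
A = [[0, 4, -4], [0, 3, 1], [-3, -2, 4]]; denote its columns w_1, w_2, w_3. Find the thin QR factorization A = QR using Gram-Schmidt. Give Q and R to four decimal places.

Q = [[0.0000, 0.8000, -0.6000], [0.0000, 0.6000, 0.8000], [-1.0000, 0.0000, 0.0000]], R = [[3.0000, 2.0000, -4.0000], [0.0000, 5.0000, -2.6000], [0.0000, 0.0000, 3.2000]]

e_1 = w_1/‖w_1‖ = (0, 0, -3)/3.0000 = (0.0000, 0.0000, -1.0000).
r_{12} = e_1·w_2 = 2.0000.
u_2 = w_2 − 2.0000·e_1 = (4.0000, 3.0000, 0.0000).
‖u_2‖ = 5.0000, so e_2 = (0.8000, 0.6000, 0.0000).
r_{13} = e_1·w_3 = -4.0000; r_{23} = e_2·w_3 = -2.6000.
u_3 = w_3 + 4.0000·e_1 + 2.6000·e_2 = (-1.9200, 2.5600, 0.0000).
‖u_3‖ = 3.2000, so e_3 = (-0.6000, 0.8000, 0.0000).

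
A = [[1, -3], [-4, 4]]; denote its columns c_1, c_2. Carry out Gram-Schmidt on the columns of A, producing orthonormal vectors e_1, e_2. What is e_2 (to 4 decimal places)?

e_2 = (-0.9701, -0.2425)

e_1 = c_1/‖c_1‖ = (1, -4)/4.1231 = (0.2425, -0.9701).
r_{12} = e_1·c_2 = -4.6082.
u_2 = c_2 + 4.6082·e_1 = (-1.8824, -0.4706).
‖u_2‖ = 1.9403, so e_2 = (-0.9701, -0.2425).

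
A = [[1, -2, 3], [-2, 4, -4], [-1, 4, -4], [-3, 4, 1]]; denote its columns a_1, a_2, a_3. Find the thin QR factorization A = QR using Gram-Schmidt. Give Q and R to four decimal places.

a_1 = (1, -2, -1, -3); ‖a_1‖ = 3.8730, so q_1 = (0.2582, -0.5164, -0.2582, -0.7746).
q_1·a_2 = 0.2582·(-2) + (-0.5164)·4 + (-0.2582)·4 + (-0.7746)·4 = -6.7132.
u_2 = a_2 + 6.7132·q_1 = (-0.2667, 0.5333, 2.2667, -1.2000).
‖u_2‖ = 2.6331, so q_2 = (-0.1013, 0.2025, 0.8608, -0.4557).
q_1·a_3 = 0.2582·3 + (-0.5164)·(-4) + (-0.2582)·(-4) + (-0.7746)·1 = 3.0984; q_2·a_3 = (-0.1013)·3 + 0.2025·(-4) + 0.8608·(-4) + (-0.4557)·1 = -5.0131.
u_3 = a_3 − 3.0984·q_1 + 5.0131·q_2 = (1.6923, -1.3846, 1.1154, 1.1154).
‖u_3‖ = 2.6962, so q_3 = (0.6277, -0.5136, 0.4137, 0.4137).

Q = [[0.2582, -0.1013, 0.6277], [-0.5164, 0.2025, -0.5136], [-0.2582, 0.8608, 0.4137], [-0.7746, -0.4557, 0.4137]], R = [[3.8730, -6.7132, 3.0984], [0.0000, 2.6331, -5.0131], [0.0000, 0.0000, 2.6962]]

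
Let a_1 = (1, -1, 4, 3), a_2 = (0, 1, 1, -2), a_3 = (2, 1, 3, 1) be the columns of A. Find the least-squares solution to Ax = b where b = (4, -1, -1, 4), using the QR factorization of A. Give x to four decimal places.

x = (-1.0196, -2.8431, 2.0000)

a_1 = (1, -1, 4, 3); ‖a_1‖ = 5.1962, so e_1 = (0.1925, -0.1925, 0.7698, 0.5774).
e_1·a_2 = 0.1925·0 + (-0.1925)·1 + 0.7698·1 + 0.5774·(-2) = -0.5774.
u_2 = a_2 + 0.5774·e_1 = (0.1111, 0.8889, 1.4444, -1.6667).
‖u_2‖ = 2.3805, so e_2 = (0.0467, 0.3734, 0.6068, -0.7001).
e_1·a_3 = 0.1925·2 + (-0.1925)·1 + 0.7698·3 + 0.5774·1 = 3.0792; e_2·a_3 = 0.0467·2 + 0.3734·1 + 0.6068·3 + (-0.7001)·1 = 1.5870.
u_3 = a_3 − 3.0792·e_1 − 1.5870·e_2 = (1.3333, 1.0000, -0.3333, 0.3333).
‖u_3‖ = 1.7321, so e_3 = (0.7698, 0.5774, -0.1925, 0.1925).
Qᵀb = (2.5019, -3.5941, 3.4641).
Back-substitute: x_3 = 3.4641/1.7321 = 2.0000.
x_2 = (-3.5941 − 1.5870·2.0000)/2.3805 = -2.8431.
x_1 = (2.5019 + 0.5774·(-2.8431) − 3.0792·2.0000)/5.1962 = -1.0196.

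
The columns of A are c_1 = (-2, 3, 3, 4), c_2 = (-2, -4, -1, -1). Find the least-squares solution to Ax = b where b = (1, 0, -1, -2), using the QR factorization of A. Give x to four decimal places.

c_1 = (-2, 3, 3, 4); ‖c_1‖ = 6.1644, so q_1 = (-0.3244, 0.4867, 0.4867, 0.6489).
q_1·c_2 = (-0.3244)·(-2) + 0.4867·(-4) + 0.4867·(-1) + 0.6489·(-1) = -2.4333.
u_2 = c_2 + 2.4333·q_1 = (-2.7895, -2.8158, 0.1842, 0.5789).
‖u_2‖ = 4.0099, so q_2 = (-0.6957, -0.7022, 0.0459, 0.1444).
Qᵀb = (-2.1089, -1.0304).
Back-substitute: x_2 = -1.0304/4.0099 = -0.2570.
x_1 = (-2.1089 + 2.4333·(-0.2570))/6.1644 = -0.4435.

x = (-0.4435, -0.2570)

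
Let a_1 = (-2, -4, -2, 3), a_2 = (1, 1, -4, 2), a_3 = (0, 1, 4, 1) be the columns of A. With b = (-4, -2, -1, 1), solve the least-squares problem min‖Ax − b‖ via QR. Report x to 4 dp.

a_1 = (-2, -4, -2, 3); ‖a_1‖ = 5.7446, so q_1 = (-0.3482, -0.6963, -0.3482, 0.5222).
q_1·a_2 = (-0.3482)·1 + (-0.6963)·1 + (-0.3482)·(-4) + 0.5222·2 = 1.3926.
u_2 = a_2 − 1.3926·q_1 = (1.4848, 1.9697, -3.5152, 1.2727).
‖u_2‖ = 4.4789, so q_2 = (0.3315, 0.4398, -0.7848, 0.2842).
q_1·a_3 = (-0.3482)·0 + (-0.6963)·1 + (-0.3482)·4 + 0.5222·1 = -1.5667; q_2·a_3 = 0.3315·0 + 0.4398·1 + (-0.7848)·4 + 0.2842·1 = -2.4154.
u_3 = a_3 + 1.5667·q_1 + 2.4154·q_2 = (0.2553, 0.9713, 1.5589, 2.5045).
‖u_3‖ = 3.1163, so q_3 = (0.0819, 0.3117, 0.5002, 0.8037).
Qᵀb = (3.6556, -1.1366, -0.6476).
Back-substitute: x_3 = -0.6476/3.1163 = -0.2078.
x_2 = (-1.1366 + 2.4154·(-0.2078))/4.4789 = -0.3658.
x_1 = (3.6556 − 1.3926·(-0.3658) + 1.5667·(-0.2078))/5.7446 = 0.6684.

x = (0.6684, -0.3658, -0.2078)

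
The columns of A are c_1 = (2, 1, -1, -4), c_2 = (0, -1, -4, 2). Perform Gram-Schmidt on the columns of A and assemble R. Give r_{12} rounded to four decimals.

c_1 = (2, 1, -1, -4); ‖c_1‖ = 4.6904, so q_1 = (0.4264, 0.2132, -0.2132, -0.8528).
r_{12} = q_1·c_2 = -1.0660.

r_{12} = -1.0660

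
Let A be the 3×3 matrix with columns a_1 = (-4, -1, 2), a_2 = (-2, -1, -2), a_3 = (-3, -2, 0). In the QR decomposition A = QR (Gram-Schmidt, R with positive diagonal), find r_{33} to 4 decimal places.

a_1 = (-4, -1, 2); ‖a_1‖ = 4.5826, so q_1 = (-0.8729, -0.2182, 0.4364).
q_1·a_2 = (-0.8729)·(-2) + (-0.2182)·(-1) + 0.4364·(-2) = 1.0911.
u_2 = a_2 − 1.0911·q_1 = (-1.0476, -0.7619, -2.4762).
‖u_2‖ = 2.7946, so q_2 = (-0.3749, -0.2726, -0.8861).
q_1·a_3 = (-0.8729)·(-3) + (-0.2182)·(-2) + 0.4364·0 = 3.0551; q_2·a_3 = (-0.3749)·(-3) + (-0.2726)·(-2) + (-0.8861)·0 = 1.6699.
u_3 = a_3 − 3.0551·q_1 − 1.6699·q_2 = (0.2927, -0.8780, 0.1463).
r_{33} = ‖u_3‖ = 0.9370.

r_{33} = 0.9370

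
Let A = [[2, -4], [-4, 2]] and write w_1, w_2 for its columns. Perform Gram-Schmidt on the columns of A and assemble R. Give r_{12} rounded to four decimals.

e_1 = w_1/‖w_1‖ = (2, -4)/4.4721 = (0.4472, -0.8944).
r_{12} = e_1·w_2 = -3.5777.

r_{12} = -3.5777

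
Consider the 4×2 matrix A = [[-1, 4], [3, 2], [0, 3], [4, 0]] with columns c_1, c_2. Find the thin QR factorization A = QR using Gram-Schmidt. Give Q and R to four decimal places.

Q = [[-0.1961, 0.7591], [0.5883, 0.3294], [0.0000, 0.5586], [0.7845, -0.0573]], R = [[5.0990, 0.3922], [0.0000, 5.3709]]

e_1 = c_1/‖c_1‖ = (-1, 3, 0, 4)/5.0990 = (-0.1961, 0.5883, 0.0000, 0.7845).
r_{12} = e_1·c_2 = 0.3922.
u_2 = c_2 − 0.3922·e_1 = (4.0769, 1.7692, 3.0000, -0.3077).
‖u_2‖ = 5.3709, so e_2 = (0.7591, 0.3294, 0.5586, -0.0573).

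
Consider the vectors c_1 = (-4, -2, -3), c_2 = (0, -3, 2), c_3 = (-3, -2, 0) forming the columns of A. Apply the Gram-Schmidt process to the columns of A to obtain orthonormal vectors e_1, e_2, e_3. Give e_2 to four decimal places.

e_2 = (0.0000, -0.8321, 0.5547)

e_1 = c_1/‖c_1‖ = (-4, -2, -3)/5.3852 = (-0.7428, -0.3714, -0.5571).
r_{12} = e_1·c_2 = 0.0000.
u_2 = c_2 + 0.0000·e_1 = (0.0000, -3.0000, 2.0000).
‖u_2‖ = 3.6056, so e_2 = (0.0000, -0.8321, 0.5547).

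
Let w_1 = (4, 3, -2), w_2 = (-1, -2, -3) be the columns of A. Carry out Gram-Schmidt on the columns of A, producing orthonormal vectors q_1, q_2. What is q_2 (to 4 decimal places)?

q_2 = (-0.1222, -0.4325, -0.8933)

w_1 = (4, 3, -2); ‖w_1‖ = 5.3852, so q_1 = (0.7428, 0.5571, -0.3714).
q_1·w_2 = 0.7428·(-1) + 0.5571·(-2) + (-0.3714)·(-3) = -0.7428.
u_2 = w_2 + 0.7428·q_1 = (-0.4483, -1.5862, -3.2759).
‖u_2‖ = 3.6672, so q_2 = (-0.1222, -0.4325, -0.8933).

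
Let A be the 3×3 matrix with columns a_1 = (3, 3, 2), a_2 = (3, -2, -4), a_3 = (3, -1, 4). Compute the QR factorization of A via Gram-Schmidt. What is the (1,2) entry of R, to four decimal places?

r_{12} = -1.0660

q_1 = a_1/‖a_1‖ = (3, 3, 2)/4.6904 = (0.6396, 0.6396, 0.4264).
r_{12} = q_1·a_2 = -1.0660.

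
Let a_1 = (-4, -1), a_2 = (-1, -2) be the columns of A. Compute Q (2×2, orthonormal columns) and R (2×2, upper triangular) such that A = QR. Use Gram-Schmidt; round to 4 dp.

a_1 = (-4, -1); ‖a_1‖ = 4.1231, so q_1 = (-0.9701, -0.2425).
q_1·a_2 = (-0.9701)·(-1) + (-0.2425)·(-2) = 1.4552.
u_2 = a_2 − 1.4552·q_1 = (0.4118, -1.6471).
‖u_2‖ = 1.6977, so q_2 = (0.2425, -0.9701).

Q = [[-0.9701, 0.2425], [-0.2425, -0.9701]], R = [[4.1231, 1.4552], [0.0000, 1.6977]]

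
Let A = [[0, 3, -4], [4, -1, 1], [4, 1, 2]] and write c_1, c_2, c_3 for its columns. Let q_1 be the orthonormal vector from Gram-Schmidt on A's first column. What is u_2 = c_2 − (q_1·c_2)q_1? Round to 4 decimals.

u_2 = (3.0000, -1.0000, 1.0000)

c_1 = (0, 4, 4); ‖c_1‖ = 5.6569, so q_1 = (0.0000, 0.7071, 0.7071).
q_1·c_2 = 0.0000·3 + 0.7071·(-1) + 0.7071·1 = 0.0000.
u_2 = c_2 + 0.0000·q_1 = (3.0000, -1.0000, 1.0000).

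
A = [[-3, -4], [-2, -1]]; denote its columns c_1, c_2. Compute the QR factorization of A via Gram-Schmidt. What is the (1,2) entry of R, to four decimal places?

r_{12} = 3.8829

e_1 = c_1/‖c_1‖ = (-3, -2)/3.6056 = (-0.8321, -0.5547).
r_{12} = e_1·c_2 = 3.8829.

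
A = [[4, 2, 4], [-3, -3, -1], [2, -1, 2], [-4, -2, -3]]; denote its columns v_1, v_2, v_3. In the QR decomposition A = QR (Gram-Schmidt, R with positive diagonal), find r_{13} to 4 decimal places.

r_{13} = 5.2175

v_1 = (4, -3, 2, -4); ‖v_1‖ = 6.7082, so e_1 = (0.5963, -0.4472, 0.2981, -0.5963).
r_{13} = e_1·v_3 = 5.2175.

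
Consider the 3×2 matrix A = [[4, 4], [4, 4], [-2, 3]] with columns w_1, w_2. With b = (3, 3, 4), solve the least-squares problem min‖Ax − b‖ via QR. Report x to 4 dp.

x = (-0.3500, 1.1000)

w_1 = (4, 4, -2); ‖w_1‖ = 6.0000, so q_1 = (0.6667, 0.6667, -0.3333).
q_1·w_2 = 0.6667·4 + 0.6667·4 + (-0.3333)·3 = 4.3333.
u_2 = w_2 − 4.3333·q_1 = (1.1111, 1.1111, 4.4444).
‖u_2‖ = 4.7140, so q_2 = (0.2357, 0.2357, 0.9428).
Qᵀb = (2.6667, 5.1854).
Back-substitute: x_2 = 5.1854/4.7140 = 1.1000.
x_1 = (2.6667 − 4.3333·1.1000)/6.0000 = -0.3500.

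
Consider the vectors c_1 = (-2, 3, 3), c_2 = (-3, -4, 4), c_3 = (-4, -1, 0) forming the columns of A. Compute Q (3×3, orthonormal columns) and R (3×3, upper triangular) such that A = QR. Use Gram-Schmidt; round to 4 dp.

Q = [[-0.4264, -0.3912, -0.8156], [0.6396, -0.7680, 0.0340], [0.6396, 0.5071, -0.5777]], R = [[4.6904, 1.2792, 1.0660], [0.0000, 6.2740, 2.3328], [0.0000, 0.0000, 3.2282]]

q_1 = c_1/‖c_1‖ = (-2, 3, 3)/4.6904 = (-0.4264, 0.6396, 0.6396).
r_{12} = q_1·c_2 = 1.2792.
u_2 = c_2 − 1.2792·q_1 = (-2.4545, -4.8182, 3.1818).
‖u_2‖ = 6.2740, so q_2 = (-0.3912, -0.7680, 0.5071).
r_{13} = q_1·c_3 = 1.0660; r_{23} = q_2·c_3 = 2.3328.
u_3 = c_3 − 1.0660·q_1 − 2.3328·q_2 = (-2.6328, 0.1097, -1.8649).
‖u_3‖ = 3.2282, so q_3 = (-0.8156, 0.0340, -0.5777).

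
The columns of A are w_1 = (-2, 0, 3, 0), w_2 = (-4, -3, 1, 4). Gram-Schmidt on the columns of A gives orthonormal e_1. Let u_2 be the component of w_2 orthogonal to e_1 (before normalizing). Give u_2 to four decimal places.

w_1 = (-2, 0, 3, 0); ‖w_1‖ = 3.6056, so e_1 = (-0.5547, 0.0000, 0.8321, 0.0000).
e_1·w_2 = (-0.5547)·(-4) + 0.0000·(-3) + 0.8321·1 + 0.0000·4 = 3.0509.
u_2 = w_2 − 3.0509·e_1 = (-2.3077, -3.0000, -1.5385, 4.0000).

u_2 = (-2.3077, -3.0000, -1.5385, 4.0000)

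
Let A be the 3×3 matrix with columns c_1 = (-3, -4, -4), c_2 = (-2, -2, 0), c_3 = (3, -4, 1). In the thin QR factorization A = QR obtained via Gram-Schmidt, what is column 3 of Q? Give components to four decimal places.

c_1 = (-3, -4, -4); ‖c_1‖ = 6.4031, so q_1 = (-0.4685, -0.6247, -0.6247).
q_1·c_2 = (-0.4685)·(-2) + (-0.6247)·(-2) + (-0.6247)·0 = 2.1864.
u_2 = c_2 − 2.1864·q_1 = (-0.9756, -0.6341, 1.3659).
‖u_2‖ = 1.7943, so q_2 = (-0.5437, -0.3534, 0.7612).
q_1·c_3 = (-0.4685)·3 + (-0.6247)·(-4) + (-0.6247)·1 = 0.4685; q_2·c_3 = (-0.5437)·3 + (-0.3534)·(-4) + 0.7612·1 = 0.5437.
u_3 = c_3 − 0.4685·q_1 − 0.5437·q_2 = (3.5152, -3.5152, 0.8788).
‖u_3‖ = 5.0483, so q_3 = (0.6963, -0.6963, 0.1741).

q_3 = (0.6963, -0.6963, 0.1741)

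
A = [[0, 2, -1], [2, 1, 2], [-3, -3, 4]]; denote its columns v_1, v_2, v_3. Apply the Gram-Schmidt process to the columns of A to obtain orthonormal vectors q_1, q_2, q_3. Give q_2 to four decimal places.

v_1 = (0, 2, -3); ‖v_1‖ = 3.6056, so q_1 = (0.0000, 0.5547, -0.8321).
q_1·v_2 = 0.0000·2 + 0.5547·1 + (-0.8321)·(-3) = 3.0509.
u_2 = v_2 − 3.0509·q_1 = (2.0000, -0.6923, -0.4615).
‖u_2‖ = 2.1662, so q_2 = (0.9233, -0.3196, -0.2131).

q_2 = (0.9233, -0.3196, -0.2131)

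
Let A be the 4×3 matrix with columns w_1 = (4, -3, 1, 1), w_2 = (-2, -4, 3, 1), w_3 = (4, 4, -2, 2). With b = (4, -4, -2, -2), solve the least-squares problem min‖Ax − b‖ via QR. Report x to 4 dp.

x = (1.5600, -1.6200, -1.2900)

e_1 = w_1/‖w_1‖ = (4, -3, 1, 1)/5.1962 = (0.7698, -0.5774, 0.1925, 0.1925).
r_{12} = e_1·w_2 = 1.5396.
u_2 = w_2 − 1.5396·e_1 = (-3.1852, -3.1111, 2.7037, 0.7037).
‖u_2‖ = 5.2564, so e_2 = (-0.6060, -0.5919, 0.5144, 0.1339).
r_{13} = e_1·w_3 = 0.7698; r_{23} = e_2·w_3 = -5.5523.
u_3 = w_3 − 0.7698·e_1 + 5.5523·e_2 = (0.0429, 1.1582, 0.7078, 2.5952).
‖u_3‖ = 2.9290, so e_3 = (0.0146, 0.3954, 0.2416, 0.8860).
Qᵀb = (4.6188, -1.3529, -3.7784).
Back-substitute: x_3 = -3.7784/2.9290 = -1.2900.
x_2 = (-1.3529 + 5.5523·(-1.2900))/5.2564 = -1.6200.
x_1 = (4.6188 − 1.5396·(-1.6200) − 0.7698·(-1.2900))/5.1962 = 1.5600.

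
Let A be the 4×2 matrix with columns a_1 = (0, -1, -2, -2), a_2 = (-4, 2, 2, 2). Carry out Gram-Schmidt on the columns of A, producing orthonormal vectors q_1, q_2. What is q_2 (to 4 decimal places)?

a_1 = (0, -1, -2, -2); ‖a_1‖ = 3.0000, so q_1 = (0.0000, -0.3333, -0.6667, -0.6667).
q_1·a_2 = 0.0000·(-4) + (-0.3333)·2 + (-0.6667)·2 + (-0.6667)·2 = -3.3333.
u_2 = a_2 + 3.3333·q_1 = (-4.0000, 0.8889, -0.2222, -0.2222).
‖u_2‖ = 4.1096, so q_2 = (-0.9733, 0.2163, -0.0541, -0.0541).

q_2 = (-0.9733, 0.2163, -0.0541, -0.0541)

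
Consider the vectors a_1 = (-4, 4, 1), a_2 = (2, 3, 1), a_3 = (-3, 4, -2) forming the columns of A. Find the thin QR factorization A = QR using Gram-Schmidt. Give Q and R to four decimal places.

a_1 = (-4, 4, 1); ‖a_1‖ = 5.7446, so q_1 = (-0.6963, 0.6963, 0.1741).
q_1·a_2 = (-0.6963)·2 + 0.6963·3 + 0.1741·1 = 0.8704.
u_2 = a_2 − 0.8704·q_1 = (2.6061, 2.3939, 0.8485).
‖u_2‖ = 3.6390, so q_2 = (0.7161, 0.6579, 0.2332).
q_1·a_3 = (-0.6963)·(-3) + 0.6963·4 + 0.1741·(-2) = 4.5260; q_2·a_3 = 0.7161·(-3) + 0.6579·4 + 0.2332·(-2) = 0.0167.
u_3 = a_3 − 4.5260·q_1 − 0.0167·q_2 = (0.1396, 0.8375, -2.7918).
‖u_3‖ = 2.9180, so q_3 = (0.0478, 0.2870, -0.9567).

Q = [[-0.6963, 0.7161, 0.0478], [0.6963, 0.6579, 0.2870], [0.1741, 0.2332, -0.9567]], R = [[5.7446, 0.8704, 4.5260], [0.0000, 3.6390, 0.0167], [0.0000, 0.0000, 2.9180]]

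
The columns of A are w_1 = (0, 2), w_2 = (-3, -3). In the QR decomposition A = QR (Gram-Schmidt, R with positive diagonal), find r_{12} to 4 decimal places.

r_{12} = -3.0000

w_1 = (0, 2); ‖w_1‖ = 2.0000, so q_1 = (0.0000, 1.0000).
r_{12} = q_1·w_2 = -3.0000.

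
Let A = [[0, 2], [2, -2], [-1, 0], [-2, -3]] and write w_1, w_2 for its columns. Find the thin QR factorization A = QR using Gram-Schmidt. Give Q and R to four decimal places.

q_1 = w_1/‖w_1‖ = (0, 2, -1, -2)/3.0000 = (0.0000, 0.6667, -0.3333, -0.6667).
r_{12} = q_1·w_2 = 0.6667.
u_2 = w_2 − 0.6667·q_1 = (2.0000, -2.4444, 0.2222, -2.5556).
‖u_2‖ = 4.0689, so q_2 = (0.4915, -0.6008, 0.0546, -0.6281).

Q = [[0.0000, 0.4915], [0.6667, -0.6008], [-0.3333, 0.0546], [-0.6667, -0.6281]], R = [[3.0000, 0.6667], [0.0000, 4.0689]]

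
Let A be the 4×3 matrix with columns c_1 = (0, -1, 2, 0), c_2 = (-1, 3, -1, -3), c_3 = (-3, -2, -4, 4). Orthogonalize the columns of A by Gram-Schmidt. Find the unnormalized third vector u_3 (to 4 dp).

c_1 = (0, -1, 2, 0); ‖c_1‖ = 2.2361, so q_1 = (0.0000, -0.4472, 0.8944, 0.0000).
q_1·c_2 = 0.0000·(-1) + (-0.4472)·3 + 0.8944·(-1) + 0.0000·(-3) = -2.2361.
u_2 = c_2 + 2.2361·q_1 = (-1.0000, 2.0000, 1.0000, -3.0000).
‖u_2‖ = 3.8730, so q_2 = (-0.2582, 0.5164, 0.2582, -0.7746).
q_1·c_3 = 0.0000·(-3) + (-0.4472)·(-2) + 0.8944·(-4) + 0.0000·4 = -2.6833; q_2·c_3 = (-0.2582)·(-3) + 0.5164·(-2) + 0.2582·(-4) + (-0.7746)·4 = -4.3894.
u_3 = c_3 + 2.6833·q_1 + 4.3894·q_2 = (-4.1333, -0.9333, -0.4667, 0.6000).

u_3 = (-4.1333, -0.9333, -0.4667, 0.6000)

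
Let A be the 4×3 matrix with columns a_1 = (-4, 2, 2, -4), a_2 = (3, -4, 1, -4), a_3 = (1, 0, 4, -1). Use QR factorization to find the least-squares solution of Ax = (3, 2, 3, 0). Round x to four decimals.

q_1 = a_1/‖a_1‖ = (-4, 2, 2, -4)/6.3246 = (-0.6325, 0.3162, 0.3162, -0.6325).
r_{12} = q_1·a_2 = -0.3162.
u_2 = a_2 + 0.3162·q_1 = (2.8000, -3.9000, 1.1000, -4.2000).
‖u_2‖ = 6.4730, so q_2 = (0.4326, -0.6025, 0.1699, -0.6488).
r_{13} = q_1·a_3 = 1.2649; r_{23} = q_2·a_3 = 1.7612.
u_3 = a_3 − 1.2649·q_1 − 1.7612·q_2 = (1.0382, 0.6611, 3.3007, 0.9427).
‖u_3‖ = 3.6467, so q_3 = (0.2847, 0.1813, 0.9051, 0.2585).
Qᵀb = (-0.3162, 0.6025, 3.9320).
Back-substitute: x_3 = 3.9320/3.6467 = 1.0782.
x_2 = (0.6025 − 1.7612·1.0782)/6.4730 = -0.2003.
x_1 = (-0.3162 + 0.3162·(-0.2003) − 1.2649·1.0782)/6.3246 = -0.2757.

x = (-0.2757, -0.2003, 1.0782)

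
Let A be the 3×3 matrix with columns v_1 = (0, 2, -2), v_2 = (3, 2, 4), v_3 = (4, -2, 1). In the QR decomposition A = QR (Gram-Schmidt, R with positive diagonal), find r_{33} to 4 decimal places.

v_1 = (0, 2, -2); ‖v_1‖ = 2.8284, so q_1 = (0.0000, 0.7071, -0.7071).
q_1·v_2 = 0.0000·3 + 0.7071·2 + (-0.7071)·4 = -1.4142.
u_2 = v_2 + 1.4142·q_1 = (3.0000, 3.0000, 3.0000).
‖u_2‖ = 5.1962, so q_2 = (0.5774, 0.5774, 0.5774).
q_1·v_3 = 0.0000·4 + 0.7071·(-2) + (-0.7071)·1 = -2.1213; q_2·v_3 = 0.5774·4 + 0.5774·(-2) + 0.5774·1 = 1.7321.
u_3 = v_3 + 2.1213·q_1 − 1.7321·q_2 = (3.0000, -1.5000, -1.5000).
r_{33} = ‖u_3‖ = 3.6742.

r_{33} = 3.6742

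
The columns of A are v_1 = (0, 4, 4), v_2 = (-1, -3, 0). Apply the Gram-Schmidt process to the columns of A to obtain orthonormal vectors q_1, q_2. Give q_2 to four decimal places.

q_2 = (-0.4264, -0.6396, 0.6396)

v_1 = (0, 4, 4); ‖v_1‖ = 5.6569, so q_1 = (0.0000, 0.7071, 0.7071).
q_1·v_2 = 0.0000·(-1) + 0.7071·(-3) + 0.7071·0 = -2.1213.
u_2 = v_2 + 2.1213·q_1 = (-1.0000, -1.5000, 1.5000).
‖u_2‖ = 2.3452, so q_2 = (-0.4264, -0.6396, 0.6396).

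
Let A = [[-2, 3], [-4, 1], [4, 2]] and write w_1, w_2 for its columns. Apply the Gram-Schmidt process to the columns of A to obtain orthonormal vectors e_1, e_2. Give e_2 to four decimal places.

e_2 = (0.7752, 0.2087, 0.5963)

w_1 = (-2, -4, 4); ‖w_1‖ = 6.0000, so e_1 = (-0.3333, -0.6667, 0.6667).
e_1·w_2 = (-0.3333)·3 + (-0.6667)·1 + 0.6667·2 = -0.3333.
u_2 = w_2 + 0.3333·e_1 = (2.8889, 0.7778, 2.2222).
‖u_2‖ = 3.7268, so e_2 = (0.7752, 0.2087, 0.5963).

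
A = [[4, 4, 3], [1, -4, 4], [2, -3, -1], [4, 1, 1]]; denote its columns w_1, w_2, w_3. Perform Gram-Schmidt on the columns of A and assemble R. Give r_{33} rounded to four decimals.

e_1 = w_1/‖w_1‖ = (4, 1, 2, 4)/6.0828 = (0.6576, 0.1644, 0.3288, 0.6576).
r_{12} = e_1·w_2 = 1.6440.
u_2 = w_2 − 1.6440·e_1 = (2.9189, -4.2703, -3.5405, -0.0811).
‖u_2‖ = 6.2688, so e_2 = (0.4656, -0.6812, -0.5648, -0.0129).
r_{13} = e_1·w_3 = 2.9592; r_{23} = e_2·w_3 = -0.7760.
u_3 = w_3 − 2.9592·e_1 + 0.7760·e_2 = (1.4154, 2.9849, -2.4113, -0.9560).
r_{33} = ‖u_3‖ = 4.2001.

r_{33} = 4.2001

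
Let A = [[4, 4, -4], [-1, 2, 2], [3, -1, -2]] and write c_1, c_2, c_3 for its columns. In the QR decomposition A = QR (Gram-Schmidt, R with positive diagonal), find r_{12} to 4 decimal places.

c_1 = (4, -1, 3); ‖c_1‖ = 5.0990, so q_1 = (0.7845, -0.1961, 0.5883).
r_{12} = q_1·c_2 = 2.1573.

r_{12} = 2.1573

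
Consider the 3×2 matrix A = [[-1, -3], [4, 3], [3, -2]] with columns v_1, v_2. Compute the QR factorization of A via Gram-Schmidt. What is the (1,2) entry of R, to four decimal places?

v_1 = (-1, 4, 3); ‖v_1‖ = 5.0990, so q_1 = (-0.1961, 0.7845, 0.5883).
r_{12} = q_1·v_2 = 1.7650.

r_{12} = 1.7650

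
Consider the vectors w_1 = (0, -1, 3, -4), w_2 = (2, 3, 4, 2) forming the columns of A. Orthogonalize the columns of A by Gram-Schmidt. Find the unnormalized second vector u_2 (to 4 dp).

u_2 = (2.0000, 3.0385, 3.8846, 2.1538)

e_1 = w_1/‖w_1‖ = (0, -1, 3, -4)/5.0990 = (0.0000, -0.1961, 0.5883, -0.7845).
r_{12} = e_1·w_2 = 0.1961.
u_2 = w_2 − 0.1961·e_1 = (2.0000, 3.0385, 3.8846, 2.1538).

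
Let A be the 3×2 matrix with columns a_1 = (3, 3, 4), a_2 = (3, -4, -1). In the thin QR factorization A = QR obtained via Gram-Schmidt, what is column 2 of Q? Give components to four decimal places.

q_2 = (0.7300, -0.6825, -0.0356)

a_1 = (3, 3, 4); ‖a_1‖ = 5.8310, so q_1 = (0.5145, 0.5145, 0.6860).
q_1·a_2 = 0.5145·3 + 0.5145·(-4) + 0.6860·(-1) = -1.2005.
u_2 = a_2 + 1.2005·q_1 = (3.6176, -3.3824, -0.1765).
‖u_2‖ = 4.9557, so q_2 = (0.7300, -0.6825, -0.0356).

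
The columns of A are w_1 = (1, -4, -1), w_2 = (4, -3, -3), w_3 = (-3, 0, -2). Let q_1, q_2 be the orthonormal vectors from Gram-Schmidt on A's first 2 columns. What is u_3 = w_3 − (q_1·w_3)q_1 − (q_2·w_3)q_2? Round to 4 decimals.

u_3 = (-1.9004, 0.2112, -2.7450)

w_1 = (1, -4, -1); ‖w_1‖ = 4.2426, so q_1 = (0.2357, -0.9428, -0.2357).
q_1·w_2 = 0.2357·4 + (-0.9428)·(-3) + (-0.2357)·(-3) = 4.4783.
u_2 = w_2 − 4.4783·q_1 = (2.9444, 1.2222, -1.9444).
‖u_2‖ = 3.7342, so q_2 = (0.7885, 0.3273, -0.5207).
q_1·w_3 = 0.2357·(-3) + (-0.9428)·0 + (-0.2357)·(-2) = -0.2357; q_2·w_3 = 0.7885·(-3) + 0.3273·0 + (-0.5207)·(-2) = -1.3241.
u_3 = w_3 + 0.2357·q_1 + 1.3241·q_2 = (-1.9004, 0.2112, -2.7450).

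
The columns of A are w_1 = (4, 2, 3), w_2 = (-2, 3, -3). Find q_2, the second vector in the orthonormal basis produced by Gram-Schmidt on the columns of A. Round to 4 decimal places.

q_2 = (-0.1143, 0.8902, -0.4410)

w_1 = (4, 2, 3); ‖w_1‖ = 5.3852, so q_1 = (0.7428, 0.3714, 0.5571).
q_1·w_2 = 0.7428·(-2) + 0.3714·3 + 0.5571·(-3) = -2.0426.
u_2 = w_2 + 2.0426·q_1 = (-0.4828, 3.7586, -1.8621).
‖u_2‖ = 4.2223, so q_2 = (-0.1143, 0.8902, -0.4410).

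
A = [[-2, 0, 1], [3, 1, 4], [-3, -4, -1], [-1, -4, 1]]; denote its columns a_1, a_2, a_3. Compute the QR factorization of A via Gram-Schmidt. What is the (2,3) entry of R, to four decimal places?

a_1 = (-2, 3, -3, -1); ‖a_1‖ = 4.7958, so e_1 = (-0.4170, 0.6255, -0.6255, -0.2085).
e_1·a_2 = (-0.4170)·0 + 0.6255·1 + (-0.6255)·(-4) + (-0.2085)·(-4) = 3.9618.
u_2 = a_2 − 3.9618·e_1 = (1.6522, -1.4783, -1.5217, -3.1739).
‖u_2‖ = 4.1598, so e_2 = (0.3972, -0.3554, -0.3658, -0.7630).
r_{23} = e_2·a_3 = -1.4215.

r_{23} = -1.4215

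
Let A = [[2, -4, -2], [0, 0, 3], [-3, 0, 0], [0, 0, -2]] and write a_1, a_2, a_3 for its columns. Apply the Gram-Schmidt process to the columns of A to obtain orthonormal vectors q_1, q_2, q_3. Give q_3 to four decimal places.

q_3 = (0.0000, 0.8321, 0.0000, -0.5547)

a_1 = (2, 0, -3, 0); ‖a_1‖ = 3.6056, so q_1 = (0.5547, 0.0000, -0.8321, 0.0000).
q_1·a_2 = 0.5547·(-4) + 0.0000·0 + (-0.8321)·0 + 0.0000·0 = -2.2188.
u_2 = a_2 + 2.2188·q_1 = (-2.7692, 0.0000, -1.8462, 0.0000).
‖u_2‖ = 3.3282, so q_2 = (-0.8321, 0.0000, -0.5547, 0.0000).
q_1·a_3 = 0.5547·(-2) + 0.0000·3 + (-0.8321)·0 + 0.0000·(-2) = -1.1094; q_2·a_3 = (-0.8321)·(-2) + 0.0000·3 + (-0.5547)·0 + 0.0000·(-2) = 1.6641.
u_3 = a_3 + 1.1094·q_1 − 1.6641·q_2 = (0.0000, 3.0000, 0.0000, -2.0000).
‖u_3‖ = 3.6056, so q_3 = (0.0000, 0.8321, 0.0000, -0.5547).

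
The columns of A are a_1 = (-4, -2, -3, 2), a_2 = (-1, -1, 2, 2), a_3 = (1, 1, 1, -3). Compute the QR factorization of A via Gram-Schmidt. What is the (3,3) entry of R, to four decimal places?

r_{33} = 1.8286

a_1 = (-4, -2, -3, 2); ‖a_1‖ = 5.7446, so e_1 = (-0.6963, -0.3482, -0.5222, 0.3482).
e_1·a_2 = (-0.6963)·(-1) + (-0.3482)·(-1) + (-0.5222)·2 + 0.3482·2 = 0.6963.
u_2 = a_2 − 0.6963·e_1 = (-0.5152, -0.7576, 2.3636, 1.7576).
‖u_2‖ = 3.0847, so e_2 = (-0.1670, -0.2456, 0.7663, 0.5698).
e_1·a_3 = (-0.6963)·1 + (-0.3482)·1 + (-0.5222)·1 + 0.3482·(-3) = -2.6112; e_2·a_3 = (-0.1670)·1 + (-0.2456)·1 + 0.7663·1 + 0.5698·(-3) = -1.3557.
u_3 = a_3 + 2.6112·e_1 + 1.3557·e_2 = (-1.0446, -0.2420, 0.6752, -1.3185).
r_{33} = ‖u_3‖ = 1.8286.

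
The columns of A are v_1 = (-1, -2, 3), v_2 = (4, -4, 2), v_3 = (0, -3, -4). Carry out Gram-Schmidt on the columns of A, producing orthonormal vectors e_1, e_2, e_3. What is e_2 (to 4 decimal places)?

e_2 = (0.8776, -0.4787, -0.0266)

e_1 = v_1/‖v_1‖ = (-1, -2, 3)/3.7417 = (-0.2673, -0.5345, 0.8018).
r_{12} = e_1·v_2 = 2.6726.
u_2 = v_2 − 2.6726·e_1 = (4.7143, -2.5714, -0.1429).
‖u_2‖ = 5.3719, so e_2 = (0.8776, -0.4787, -0.0266).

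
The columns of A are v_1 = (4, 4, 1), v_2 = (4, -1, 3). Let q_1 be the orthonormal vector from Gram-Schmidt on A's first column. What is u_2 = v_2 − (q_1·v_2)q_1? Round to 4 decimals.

q_1 = v_1/‖v_1‖ = (4, 4, 1)/5.7446 = (0.6963, 0.6963, 0.1741).
r_{12} = q_1·v_2 = 2.6112.
u_2 = v_2 − 2.6112·q_1 = (2.1818, -2.8182, 2.5455).

u_2 = (2.1818, -2.8182, 2.5455)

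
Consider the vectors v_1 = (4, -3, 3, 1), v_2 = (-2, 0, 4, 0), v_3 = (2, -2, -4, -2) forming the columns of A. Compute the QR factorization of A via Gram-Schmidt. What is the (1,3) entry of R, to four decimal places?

v_1 = (4, -3, 3, 1); ‖v_1‖ = 5.9161, so q_1 = (0.6761, -0.5071, 0.5071, 0.1690).
r_{13} = q_1·v_3 = 0.0000.

r_{13} = 0.0000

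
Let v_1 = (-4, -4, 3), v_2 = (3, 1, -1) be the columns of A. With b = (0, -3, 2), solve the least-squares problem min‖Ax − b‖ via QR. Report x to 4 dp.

x = (1.1444, 1.5222)

e_1 = v_1/‖v_1‖ = (-4, -4, 3)/6.4031 = (-0.6247, -0.6247, 0.4685).
r_{12} = e_1·v_2 = -2.9673.
u_2 = v_2 + 2.9673·e_1 = (1.1463, -0.8537, 0.3902).
‖u_2‖ = 1.4816, so e_2 = (0.7737, -0.5762, 0.2634).
Qᵀb = (2.8111, 2.2553).
Back-substitute: x_2 = 2.2553/1.4816 = 1.5222.
x_1 = (2.8111 + 2.9673·1.5222)/6.4031 = 1.1444.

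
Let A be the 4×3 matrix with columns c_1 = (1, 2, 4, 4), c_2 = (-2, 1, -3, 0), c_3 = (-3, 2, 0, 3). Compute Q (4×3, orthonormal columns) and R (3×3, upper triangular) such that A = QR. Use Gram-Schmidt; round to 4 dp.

Q = [[0.1644, -0.5271, -0.8119], [0.3288, 0.5186, -0.4256], [0.6576, -0.5356, 0.3994], [0.6576, 0.4080, 0.0164]], R = [[6.0828, -1.9728, 2.1372], [0.0000, 3.1793, 3.8424], [0.0000, 0.0000, 1.6335]]

c_1 = (1, 2, 4, 4); ‖c_1‖ = 6.0828, so e_1 = (0.1644, 0.3288, 0.6576, 0.6576).
e_1·c_2 = 0.1644·(-2) + 0.3288·1 + 0.6576·(-3) + 0.6576·0 = -1.9728.
u_2 = c_2 + 1.9728·e_1 = (-1.6757, 1.6486, -1.7027, 1.2973).
‖u_2‖ = 3.1793, so e_2 = (-0.5271, 0.5186, -0.5356, 0.4080).
e_1·c_3 = 0.1644·(-3) + 0.3288·2 + 0.6576·0 + 0.6576·3 = 2.1372; e_2·c_3 = (-0.5271)·(-3) + 0.5186·2 + (-0.5356)·0 + 0.4080·3 = 3.8424.
u_3 = c_3 − 2.1372·e_1 − 3.8424·e_2 = (-1.3262, -0.6952, 0.6524, 0.0267).
‖u_3‖ = 1.6335, so e_3 = (-0.8119, -0.4256, 0.3994, 0.0164).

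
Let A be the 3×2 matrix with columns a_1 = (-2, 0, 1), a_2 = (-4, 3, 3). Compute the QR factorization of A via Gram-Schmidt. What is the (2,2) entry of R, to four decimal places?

r_{22} = 3.1305

a_1 = (-2, 0, 1); ‖a_1‖ = 2.2361, so q_1 = (-0.8944, 0.0000, 0.4472).
q_1·a_2 = (-0.8944)·(-4) + 0.0000·3 + 0.4472·3 = 4.9193.
u_2 = a_2 − 4.9193·q_1 = (0.4000, 3.0000, 0.8000).
r_{22} = ‖u_2‖ = 3.1305.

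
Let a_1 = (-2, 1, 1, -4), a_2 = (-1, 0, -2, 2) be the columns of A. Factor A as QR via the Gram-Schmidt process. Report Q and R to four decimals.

a_1 = (-2, 1, 1, -4); ‖a_1‖ = 4.6904, so e_1 = (-0.4264, 0.2132, 0.2132, -0.8528).
e_1·a_2 = (-0.4264)·(-1) + 0.2132·0 + 0.2132·(-2) + (-0.8528)·2 = -1.7056.
u_2 = a_2 + 1.7056·e_1 = (-1.7273, 0.3636, -1.6364, 0.5455).
‖u_2‖ = 2.4680, so e_2 = (-0.6999, 0.1473, -0.6630, 0.2210).

Q = [[-0.4264, -0.6999], [0.2132, 0.1473], [0.2132, -0.6630], [-0.8528, 0.2210]], R = [[4.6904, -1.7056], [0.0000, 2.4680]]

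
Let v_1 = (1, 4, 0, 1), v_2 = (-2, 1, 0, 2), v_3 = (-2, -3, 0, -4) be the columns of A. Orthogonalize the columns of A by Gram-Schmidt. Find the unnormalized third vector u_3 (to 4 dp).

u_3 = (-1.8219, 1.0411, 0.0000, -2.3425)

v_1 = (1, 4, 0, 1); ‖v_1‖ = 4.2426, so e_1 = (0.2357, 0.9428, 0.0000, 0.2357).
e_1·v_2 = 0.2357·(-2) + 0.9428·1 + 0.0000·0 + 0.2357·2 = 0.9428.
u_2 = v_2 − 0.9428·e_1 = (-2.2222, 0.1111, 0.0000, 1.7778).
‖u_2‖ = 2.8480, so e_2 = (-0.7803, 0.0390, 0.0000, 0.6242).
e_1·v_3 = 0.2357·(-2) + 0.9428·(-3) + 0.0000·0 + 0.2357·(-4) = -4.2426; e_2·v_3 = (-0.7803)·(-2) + 0.0390·(-3) + 0.0000·0 + 0.6242·(-4) = -1.0534.
u_3 = v_3 + 4.2426·e_1 + 1.0534·e_2 = (-1.8219, 1.0411, 0.0000, -2.3425).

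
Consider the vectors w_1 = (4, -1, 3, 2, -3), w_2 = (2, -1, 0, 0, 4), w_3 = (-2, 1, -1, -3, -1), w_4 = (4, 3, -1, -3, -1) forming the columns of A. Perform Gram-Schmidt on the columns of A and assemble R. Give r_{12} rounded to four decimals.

w_1 = (4, -1, 3, 2, -3); ‖w_1‖ = 6.2450, so q_1 = (0.6405, -0.1601, 0.4804, 0.3203, -0.4804).
r_{12} = q_1·w_2 = -0.4804.

r_{12} = -0.4804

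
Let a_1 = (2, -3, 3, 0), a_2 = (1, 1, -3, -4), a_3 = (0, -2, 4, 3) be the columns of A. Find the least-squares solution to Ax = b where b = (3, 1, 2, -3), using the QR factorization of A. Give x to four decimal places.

e_1 = a_1/‖a_1‖ = (2, -3, 3, 0)/4.6904 = (0.4264, -0.6396, 0.6396, 0.0000).
r_{12} = e_1·a_2 = -2.1320.
u_2 = a_2 + 2.1320·e_1 = (1.9091, -0.3636, -1.6364, -4.0000).
‖u_2‖ = 4.7386, so e_2 = (0.4029, -0.0767, -0.3453, -0.8441).
r_{13} = e_1·a_3 = 3.8376; r_{23} = e_2·a_3 = -3.7602.
u_3 = a_3 − 3.8376·e_1 + 3.7602·e_2 = (-0.1215, 0.1660, 0.2470, -0.1741).
‖u_3‖ = 0.3655, so e_3 = (-0.3323, 0.4541, 0.6757, -0.4763).
Qᵀb = (1.9188, 2.9736, 2.2374).
Back-substitute: x_3 = 2.2374/0.3655 = 6.1212.
x_2 = (2.9736 + 3.7602·6.1212)/4.7386 = 5.4848.
x_1 = (1.9188 + 2.1320·5.4848 − 3.8376·6.1212)/4.6904 = -2.1061.

x = (-2.1061, 5.4848, 6.1212)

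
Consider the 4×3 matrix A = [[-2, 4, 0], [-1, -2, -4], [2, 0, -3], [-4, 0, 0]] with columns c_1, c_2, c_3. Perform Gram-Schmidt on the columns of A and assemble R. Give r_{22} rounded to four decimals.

c_1 = (-2, -1, 2, -4); ‖c_1‖ = 5.0000, so e_1 = (-0.4000, -0.2000, 0.4000, -0.8000).
e_1·c_2 = (-0.4000)·4 + (-0.2000)·(-2) + 0.4000·0 + (-0.8000)·0 = -1.2000.
u_2 = c_2 + 1.2000·e_1 = (3.5200, -2.2400, 0.4800, -0.9600).
r_{22} = ‖u_2‖ = 4.3081.

r_{22} = 4.3081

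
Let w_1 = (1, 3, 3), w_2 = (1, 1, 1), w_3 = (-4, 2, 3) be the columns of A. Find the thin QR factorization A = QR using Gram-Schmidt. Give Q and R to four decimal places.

Q = [[0.2294, 0.9733, 0.0000], [0.6882, -0.1622, -0.7071], [0.6882, -0.1622, 0.7071]], R = [[4.3589, 1.6059, 2.5236], [0.0000, 0.6489, -4.7044], [0.0000, 0.0000, 0.7071]]

q_1 = w_1/‖w_1‖ = (1, 3, 3)/4.3589 = (0.2294, 0.6882, 0.6882).
r_{12} = q_1·w_2 = 1.6059.
u_2 = w_2 − 1.6059·q_1 = (0.6316, -0.1053, -0.1053).
‖u_2‖ = 0.6489, so q_2 = (0.9733, -0.1622, -0.1622).
r_{13} = q_1·w_3 = 2.5236; r_{23} = q_2·w_3 = -4.7044.
u_3 = w_3 − 2.5236·q_1 + 4.7044·q_2 = (0.0000, -0.5000, 0.5000).
‖u_3‖ = 0.7071, so q_3 = (0.0000, -0.7071, 0.7071).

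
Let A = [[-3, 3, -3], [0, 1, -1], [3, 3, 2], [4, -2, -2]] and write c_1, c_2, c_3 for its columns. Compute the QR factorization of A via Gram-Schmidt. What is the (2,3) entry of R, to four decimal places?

c_1 = (-3, 0, 3, 4); ‖c_1‖ = 5.8310, so q_1 = (-0.5145, 0.0000, 0.5145, 0.6860).
q_1·c_2 = (-0.5145)·3 + 0.0000·1 + 0.5145·3 + 0.6860·(-2) = -1.3720.
u_2 = c_2 + 1.3720·q_1 = (2.2941, 1.0000, 3.7059, -1.0588).
‖u_2‖ = 4.5954, so q_2 = (0.4992, 0.2176, 0.8064, -0.2304).
r_{23} = q_2·c_3 = 0.3584.

r_{23} = 0.3584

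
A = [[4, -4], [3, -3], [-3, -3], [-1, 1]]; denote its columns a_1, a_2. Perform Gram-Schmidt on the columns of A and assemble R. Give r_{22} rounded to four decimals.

r_{22} = 5.1713

a_1 = (4, 3, -3, -1); ‖a_1‖ = 5.9161, so q_1 = (0.6761, 0.5071, -0.5071, -0.1690).
q_1·a_2 = 0.6761·(-4) + 0.5071·(-3) + (-0.5071)·(-3) + (-0.1690)·1 = -2.8735.
u_2 = a_2 + 2.8735·q_1 = (-2.0571, -1.5429, -4.4571, 0.5143).
r_{22} = ‖u_2‖ = 5.1713.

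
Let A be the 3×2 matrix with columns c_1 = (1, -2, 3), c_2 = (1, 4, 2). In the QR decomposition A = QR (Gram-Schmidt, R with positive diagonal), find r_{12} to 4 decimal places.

r_{12} = -0.2673

c_1 = (1, -2, 3); ‖c_1‖ = 3.7417, so e_1 = (0.2673, -0.5345, 0.8018).
r_{12} = e_1·c_2 = -0.2673.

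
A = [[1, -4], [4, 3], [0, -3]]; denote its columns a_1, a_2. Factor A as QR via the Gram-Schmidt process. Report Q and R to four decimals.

a_1 = (1, 4, 0); ‖a_1‖ = 4.1231, so e_1 = (0.2425, 0.9701, 0.0000).
e_1·a_2 = 0.2425·(-4) + 0.9701·3 + 0.0000·(-3) = 1.9403.
u_2 = a_2 − 1.9403·e_1 = (-4.4706, 1.1176, -3.0000).
‖u_2‖ = 5.4987, so e_2 = (-0.8130, 0.2033, -0.5456).

Q = [[0.2425, -0.8130], [0.9701, 0.2033], [0.0000, -0.5456]], R = [[4.1231, 1.9403], [0.0000, 5.4987]]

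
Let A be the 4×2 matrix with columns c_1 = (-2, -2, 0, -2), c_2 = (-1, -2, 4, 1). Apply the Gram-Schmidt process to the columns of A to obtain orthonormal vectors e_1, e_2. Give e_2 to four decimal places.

e_2 = (-0.0733, -0.2933, 0.8799, 0.3666)

e_1 = c_1/‖c_1‖ = (-2, -2, 0, -2)/3.4641 = (-0.5774, -0.5774, 0.0000, -0.5774).
r_{12} = e_1·c_2 = 1.1547.
u_2 = c_2 − 1.1547·e_1 = (-0.3333, -1.3333, 4.0000, 1.6667).
‖u_2‖ = 4.5461, so e_2 = (-0.0733, -0.2933, 0.8799, 0.3666).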